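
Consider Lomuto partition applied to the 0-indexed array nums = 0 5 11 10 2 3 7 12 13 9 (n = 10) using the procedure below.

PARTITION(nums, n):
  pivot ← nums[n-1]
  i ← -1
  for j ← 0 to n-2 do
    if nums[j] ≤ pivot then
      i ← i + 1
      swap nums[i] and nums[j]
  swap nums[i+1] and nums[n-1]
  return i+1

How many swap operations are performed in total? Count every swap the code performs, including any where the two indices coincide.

pivot = nums[9] = 9; i = -1
j=0: nums[0]=0 ≤ 9 → i=0, swap nums[0],nums[0] (no change) → 0 5 11 10 2 3 7 12 13 9
j=1: nums[1]=5 ≤ 9 → i=1, swap nums[1],nums[1] (no change) → 0 5 11 10 2 3 7 12 13 9
j=2: nums[2]=11 > 9 → no swap
j=3: nums[3]=10 > 9 → no swap
j=4: nums[4]=2 ≤ 9 → i=2, swap nums[2],nums[4] → 0 5 2 10 11 3 7 12 13 9
j=5: nums[5]=3 ≤ 9 → i=3, swap nums[3],nums[5] → 0 5 2 3 11 10 7 12 13 9
j=6: nums[6]=7 ≤ 9 → i=4, swap nums[4],nums[6] → 0 5 2 3 7 10 11 12 13 9
j=7: nums[7]=12 > 9 → no swap
j=8: nums[8]=13 > 9 → no swap
final swap nums[5],nums[9] → 0 5 2 3 7 9 11 12 13 10; return 5

6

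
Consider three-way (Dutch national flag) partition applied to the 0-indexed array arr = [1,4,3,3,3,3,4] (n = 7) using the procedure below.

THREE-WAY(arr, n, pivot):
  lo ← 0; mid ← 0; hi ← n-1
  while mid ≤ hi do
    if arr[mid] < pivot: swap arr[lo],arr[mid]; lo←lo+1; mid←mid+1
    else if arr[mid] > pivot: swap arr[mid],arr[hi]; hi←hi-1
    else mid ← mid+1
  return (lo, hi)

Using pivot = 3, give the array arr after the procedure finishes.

lo=0 mid=0 hi=6
1<3: swap(0,0), lo=1 mid=1 ⇒ [1,4,3,3,3,3,4]
4>3: swap(1,6), hi=5 ⇒ [1,4,3,3,3,3,4]
4>3: swap(1,5), hi=4 ⇒ [1,3,3,3,3,4,4]
3=3: mid=2
3=3: mid=3
3=3: mid=4
3=3: mid=5
done. lo=1 hi=4; arr=[1,3,3,3,3,4,4]

[1,3,3,3,3,4,4]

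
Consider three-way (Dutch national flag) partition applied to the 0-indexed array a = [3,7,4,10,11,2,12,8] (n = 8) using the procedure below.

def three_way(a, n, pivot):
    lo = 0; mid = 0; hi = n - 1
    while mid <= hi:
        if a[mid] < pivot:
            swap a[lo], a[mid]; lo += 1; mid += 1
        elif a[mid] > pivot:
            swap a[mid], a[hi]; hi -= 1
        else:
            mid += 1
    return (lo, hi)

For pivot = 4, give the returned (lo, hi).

(2, 2)

pivot = 4; lo=0, mid=0, hi=7
a[mid]=3<4: swap a[0],a[0]; lo=1,mid=1 → [3,7,4,10,11,2,12,8]
a[mid]=7>4: swap a[1],a[7]; hi=6 → [3,8,4,10,11,2,12,7]
a[mid]=8>4: swap a[1],a[6]; hi=5 → [3,12,4,10,11,2,8,7]
a[mid]=12>4: swap a[1],a[5]; hi=4 → [3,2,4,10,11,12,8,7]
a[mid]=2<4: swap a[1],a[1]; lo=2,mid=2 → [3,2,4,10,11,12,8,7]
a[mid]=4=4: mid=3
a[mid]=10>4: swap a[3],a[4]; hi=3 → [3,2,4,11,10,12,8,7]
a[mid]=11>4: swap a[3],a[3]; hi=2 → [3,2,4,11,10,12,8,7]
end: lo=2, hi=2; a = [3,2,4,11,10,12,8,7]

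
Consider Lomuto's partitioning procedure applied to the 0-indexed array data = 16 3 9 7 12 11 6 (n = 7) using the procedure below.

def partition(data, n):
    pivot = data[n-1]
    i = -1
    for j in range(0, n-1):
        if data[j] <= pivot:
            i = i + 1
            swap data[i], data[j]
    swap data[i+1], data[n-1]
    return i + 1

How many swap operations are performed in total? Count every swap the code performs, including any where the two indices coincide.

2

pivot=6, i=-1
j=0: 16>6, skip
j=1: 3≤6, i=0, swap(0,1) ⇒ 3 16 9 7 12 11 6
j=2: 9>6, skip
j=3: 7>6, skip
j=4: 12>6, skip
j=5: 11>6, skip
swap(1,6) ⇒ 3 6 9 7 12 11 16; return 1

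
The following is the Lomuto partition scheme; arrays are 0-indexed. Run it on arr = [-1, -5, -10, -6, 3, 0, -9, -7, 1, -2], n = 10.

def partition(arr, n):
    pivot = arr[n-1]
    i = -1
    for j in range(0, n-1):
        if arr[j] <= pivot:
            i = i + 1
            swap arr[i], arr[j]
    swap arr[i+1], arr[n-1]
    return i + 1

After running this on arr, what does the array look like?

pivot=-2, i=-1
j=0: -1>-2, skip
j=1: -5≤-2, i=0, swap(0,1) ⇒ [-5, -1, -10, -6, 3, 0, -9, -7, 1, -2]
j=2: -10≤-2, i=1, swap(1,2) ⇒ [-5, -10, -1, -6, 3, 0, -9, -7, 1, -2]
j=3: -6≤-2, i=2, swap(2,3) ⇒ [-5, -10, -6, -1, 3, 0, -9, -7, 1, -2]
j=4: 3>-2, skip
j=5: 0>-2, skip
j=6: -9≤-2, i=3, swap(3,6) ⇒ [-5, -10, -6, -9, 3, 0, -1, -7, 1, -2]
j=7: -7≤-2, i=4, swap(4,7) ⇒ [-5, -10, -6, -9, -7, 0, -1, 3, 1, -2]
j=8: 1>-2, skip
swap(5,9) ⇒ [-5, -10, -6, -9, -7, -2, -1, 3, 1, 0]; return 5

[-5, -10, -6, -9, -7, -2, -1, 3, 1, 0]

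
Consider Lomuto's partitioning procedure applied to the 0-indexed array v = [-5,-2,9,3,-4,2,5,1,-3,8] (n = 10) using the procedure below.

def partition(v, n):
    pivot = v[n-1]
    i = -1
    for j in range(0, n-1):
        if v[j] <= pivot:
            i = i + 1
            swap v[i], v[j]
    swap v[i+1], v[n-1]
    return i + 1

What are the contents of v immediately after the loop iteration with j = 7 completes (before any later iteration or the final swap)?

[-5,-2,3,-4,2,5,1,9,-3,8]

pivot = v[9] = 8; i = -1
j=0: v[0]=-5 ≤ 8 → i=0, swap v[0],v[0] (no change) → [-5,-2,9,3,-4,2,5,1,-3,8]
j=1: v[1]=-2 ≤ 8 → i=1, swap v[1],v[1] (no change) → [-5,-2,9,3,-4,2,5,1,-3,8]
j=2: v[2]=9 > 8 → no swap
j=3: v[3]=3 ≤ 8 → i=2, swap v[2],v[3] → [-5,-2,3,9,-4,2,5,1,-3,8]
j=4: v[4]=-4 ≤ 8 → i=3, swap v[3],v[4] → [-5,-2,3,-4,9,2,5,1,-3,8]
j=5: v[5]=2 ≤ 8 → i=4, swap v[4],v[5] → [-5,-2,3,-4,2,9,5,1,-3,8]
j=6: v[6]=5 ≤ 8 → i=5, swap v[5],v[6] → [-5,-2,3,-4,2,5,9,1,-3,8]
j=7: v[7]=1 ≤ 8 → i=6, swap v[6],v[7] → [-5,-2,3,-4,2,5,1,9,-3,8]
(after j=7) v = [-5,-2,3,-4,2,5,1,9,-3,8]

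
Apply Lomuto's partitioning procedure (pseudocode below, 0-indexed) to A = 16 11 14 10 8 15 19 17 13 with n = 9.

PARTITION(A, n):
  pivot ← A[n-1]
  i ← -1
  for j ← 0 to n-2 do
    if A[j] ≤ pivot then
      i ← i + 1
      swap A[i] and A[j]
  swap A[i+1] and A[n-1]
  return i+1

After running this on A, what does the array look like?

pivot = A[8] = 13; i = -1
j=0: A[0]=16 > 13 → no swap
j=1: A[1]=11 ≤ 13 → i=0, swap A[0],A[1] → 11 16 14 10 8 15 19 17 13
j=2: A[2]=14 > 13 → no swap
j=3: A[3]=10 ≤ 13 → i=1, swap A[1],A[3] → 11 10 14 16 8 15 19 17 13
j=4: A[4]=8 ≤ 13 → i=2, swap A[2],A[4] → 11 10 8 16 14 15 19 17 13
j=5: A[5]=15 > 13 → no swap
j=6: A[6]=19 > 13 → no swap
j=7: A[7]=17 > 13 → no swap
final swap A[3],A[8] → 11 10 8 13 14 15 19 17 16; return 3

11 10 8 13 14 15 19 17 16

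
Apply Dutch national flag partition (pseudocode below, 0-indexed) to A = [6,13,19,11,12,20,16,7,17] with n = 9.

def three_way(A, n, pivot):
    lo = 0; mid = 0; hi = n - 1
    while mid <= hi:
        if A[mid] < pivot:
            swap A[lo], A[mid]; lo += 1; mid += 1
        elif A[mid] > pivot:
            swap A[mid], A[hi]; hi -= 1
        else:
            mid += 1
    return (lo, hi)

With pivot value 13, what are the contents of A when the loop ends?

[6,7,11,12,13,16,20,17,19]

lo=0 mid=0 hi=8
6<13: swap(0,0), lo=1 mid=1 ⇒ [6,13,19,11,12,20,16,7,17]
13=13: mid=2
19>13: swap(2,8), hi=7 ⇒ [6,13,17,11,12,20,16,7,19]
17>13: swap(2,7), hi=6 ⇒ [6,13,7,11,12,20,16,17,19]
7<13: swap(1,2), lo=2 mid=3 ⇒ [6,7,13,11,12,20,16,17,19]
11<13: swap(2,3), lo=3 mid=4 ⇒ [6,7,11,13,12,20,16,17,19]
12<13: swap(3,4), lo=4 mid=5 ⇒ [6,7,11,12,13,20,16,17,19]
20>13: swap(5,6), hi=5 ⇒ [6,7,11,12,13,16,20,17,19]
16>13: swap(5,5), hi=4 ⇒ [6,7,11,12,13,16,20,17,19]
done. lo=4 hi=4; A=[6,7,11,12,13,16,20,17,19]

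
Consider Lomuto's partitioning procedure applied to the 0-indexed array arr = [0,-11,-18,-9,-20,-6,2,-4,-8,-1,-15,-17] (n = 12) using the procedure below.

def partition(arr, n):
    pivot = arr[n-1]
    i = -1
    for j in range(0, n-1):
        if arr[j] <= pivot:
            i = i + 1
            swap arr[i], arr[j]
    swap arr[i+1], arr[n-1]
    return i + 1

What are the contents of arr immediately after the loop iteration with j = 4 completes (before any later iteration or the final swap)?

pivot = arr[11] = -17; i = -1
j=0: arr[0]=0 > -17 → no swap
j=1: arr[1]=-11 > -17 → no swap
j=2: arr[2]=-18 ≤ -17 → i=0, swap arr[0],arr[2] → [-18,-11,0,-9,-20,-6,2,-4,-8,-1,-15,-17]
j=3: arr[3]=-9 > -17 → no swap
j=4: arr[4]=-20 ≤ -17 → i=1, swap arr[1],arr[4] → [-18,-20,0,-9,-11,-6,2,-4,-8,-1,-15,-17]
(after j=4) arr = [-18,-20,0,-9,-11,-6,2,-4,-8,-1,-15,-17]

[-18,-20,0,-9,-11,-6,2,-4,-8,-1,-15,-17]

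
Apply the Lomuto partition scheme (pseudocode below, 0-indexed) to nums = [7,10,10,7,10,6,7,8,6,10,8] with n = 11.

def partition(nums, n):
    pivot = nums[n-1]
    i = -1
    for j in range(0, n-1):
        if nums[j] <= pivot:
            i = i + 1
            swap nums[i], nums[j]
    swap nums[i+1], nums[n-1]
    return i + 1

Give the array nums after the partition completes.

[7,7,6,7,8,6,8,10,10,10,10]

pivot=8, i=-1
j=0: 7≤8, i=0, swap(0,0) ⇒ [7,10,10,7,10,6,7,8,6,10,8]
j=1: 10>8, skip
j=2: 10>8, skip
j=3: 7≤8, i=1, swap(1,3) ⇒ [7,7,10,10,10,6,7,8,6,10,8]
j=4: 10>8, skip
j=5: 6≤8, i=2, swap(2,5) ⇒ [7,7,6,10,10,10,7,8,6,10,8]
j=6: 7≤8, i=3, swap(3,6) ⇒ [7,7,6,7,10,10,10,8,6,10,8]
j=7: 8≤8, i=4, swap(4,7) ⇒ [7,7,6,7,8,10,10,10,6,10,8]
j=8: 6≤8, i=5, swap(5,8) ⇒ [7,7,6,7,8,6,10,10,10,10,8]
j=9: 10>8, skip
swap(6,10) ⇒ [7,7,6,7,8,6,8,10,10,10,10]; return 6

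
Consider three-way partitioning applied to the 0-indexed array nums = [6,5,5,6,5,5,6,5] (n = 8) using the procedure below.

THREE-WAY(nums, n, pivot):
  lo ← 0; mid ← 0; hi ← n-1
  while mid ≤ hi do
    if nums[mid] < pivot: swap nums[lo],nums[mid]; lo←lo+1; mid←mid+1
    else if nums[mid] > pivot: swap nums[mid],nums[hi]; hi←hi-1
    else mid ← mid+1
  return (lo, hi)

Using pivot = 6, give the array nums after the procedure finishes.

[5,5,5,5,5,6,6,6]

pivot = 6; lo=0, mid=0, hi=7
nums[mid]=6=6: mid=1
nums[mid]=5<6: swap nums[0],nums[1]; lo=1,mid=2 → [5,6,5,6,5,5,6,5]
nums[mid]=5<6: swap nums[1],nums[2]; lo=2,mid=3 → [5,5,6,6,5,5,6,5]
nums[mid]=6=6: mid=4
nums[mid]=5<6: swap nums[2],nums[4]; lo=3,mid=5 → [5,5,5,6,6,5,6,5]
nums[mid]=5<6: swap nums[3],nums[5]; lo=4,mid=6 → [5,5,5,5,6,6,6,5]
nums[mid]=6=6: mid=7
nums[mid]=5<6: swap nums[4],nums[7]; lo=5,mid=8 → [5,5,5,5,5,6,6,6]
end: lo=5, hi=7; nums = [5,5,5,5,5,6,6,6]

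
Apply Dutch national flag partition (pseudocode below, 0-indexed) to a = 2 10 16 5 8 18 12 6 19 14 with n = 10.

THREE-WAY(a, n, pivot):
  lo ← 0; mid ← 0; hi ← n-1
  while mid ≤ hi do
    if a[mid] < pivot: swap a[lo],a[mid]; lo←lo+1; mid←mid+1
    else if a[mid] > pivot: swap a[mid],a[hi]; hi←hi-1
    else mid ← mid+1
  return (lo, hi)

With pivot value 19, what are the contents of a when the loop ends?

2 10 16 5 8 18 12 6 14 19

pivot = 19; lo=0, mid=0, hi=9
a[mid]=2<19: swap a[0],a[0]; lo=1,mid=1 → 2 10 16 5 8 18 12 6 19 14
a[mid]=10<19: swap a[1],a[1]; lo=2,mid=2 → 2 10 16 5 8 18 12 6 19 14
a[mid]=16<19: swap a[2],a[2]; lo=3,mid=3 → 2 10 16 5 8 18 12 6 19 14
a[mid]=5<19: swap a[3],a[3]; lo=4,mid=4 → 2 10 16 5 8 18 12 6 19 14
a[mid]=8<19: swap a[4],a[4]; lo=5,mid=5 → 2 10 16 5 8 18 12 6 19 14
a[mid]=18<19: swap a[5],a[5]; lo=6,mid=6 → 2 10 16 5 8 18 12 6 19 14
a[mid]=12<19: swap a[6],a[6]; lo=7,mid=7 → 2 10 16 5 8 18 12 6 19 14
a[mid]=6<19: swap a[7],a[7]; lo=8,mid=8 → 2 10 16 5 8 18 12 6 19 14
a[mid]=19=19: mid=9
a[mid]=14<19: swap a[8],a[9]; lo=9,mid=10 → 2 10 16 5 8 18 12 6 14 19
end: lo=9, hi=9; a = 2 10 16 5 8 18 12 6 14 19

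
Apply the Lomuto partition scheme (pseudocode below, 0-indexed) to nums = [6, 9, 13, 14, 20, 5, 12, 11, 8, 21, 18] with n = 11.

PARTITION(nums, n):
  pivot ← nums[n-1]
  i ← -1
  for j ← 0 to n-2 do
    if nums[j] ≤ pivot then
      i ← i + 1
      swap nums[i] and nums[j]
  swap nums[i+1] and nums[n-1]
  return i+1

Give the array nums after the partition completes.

pivot=18, i=-1
j=0: 6≤18, i=0, swap(0,0) ⇒ [6, 9, 13, 14, 20, 5, 12, 11, 8, 21, 18]
j=1: 9≤18, i=1, swap(1,1) ⇒ [6, 9, 13, 14, 20, 5, 12, 11, 8, 21, 18]
j=2: 13≤18, i=2, swap(2,2) ⇒ [6, 9, 13, 14, 20, 5, 12, 11, 8, 21, 18]
j=3: 14≤18, i=3, swap(3,3) ⇒ [6, 9, 13, 14, 20, 5, 12, 11, 8, 21, 18]
j=4: 20>18, skip
j=5: 5≤18, i=4, swap(4,5) ⇒ [6, 9, 13, 14, 5, 20, 12, 11, 8, 21, 18]
j=6: 12≤18, i=5, swap(5,6) ⇒ [6, 9, 13, 14, 5, 12, 20, 11, 8, 21, 18]
j=7: 11≤18, i=6, swap(6,7) ⇒ [6, 9, 13, 14, 5, 12, 11, 20, 8, 21, 18]
j=8: 8≤18, i=7, swap(7,8) ⇒ [6, 9, 13, 14, 5, 12, 11, 8, 20, 21, 18]
j=9: 21>18, skip
swap(8,10) ⇒ [6, 9, 13, 14, 5, 12, 11, 8, 18, 21, 20]; return 8

[6, 9, 13, 14, 5, 12, 11, 8, 18, 21, 20]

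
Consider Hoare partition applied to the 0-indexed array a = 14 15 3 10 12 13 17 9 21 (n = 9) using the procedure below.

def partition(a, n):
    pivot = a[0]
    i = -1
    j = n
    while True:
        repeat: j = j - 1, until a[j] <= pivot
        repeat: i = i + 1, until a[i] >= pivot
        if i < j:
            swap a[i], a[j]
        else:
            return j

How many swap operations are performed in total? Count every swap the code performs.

pivot=14
j stops at 7 (9), i stops at 0 (14); swap ⇒ 9 15 3 10 12 13 17 14 21
j stops at 5 (13), i stops at 1 (15); swap ⇒ 9 13 3 10 12 15 17 14 21
j stops at 4, i stops at 5; i≥j ⇒ return 4. a=9 13 3 10 12 15 17 14 21

2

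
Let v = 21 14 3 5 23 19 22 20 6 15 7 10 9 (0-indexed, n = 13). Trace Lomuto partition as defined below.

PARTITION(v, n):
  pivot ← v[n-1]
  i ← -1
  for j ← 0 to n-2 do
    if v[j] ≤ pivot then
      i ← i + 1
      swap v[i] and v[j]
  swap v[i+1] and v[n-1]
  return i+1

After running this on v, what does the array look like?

3 5 6 7 9 19 22 20 21 15 14 10 23

pivot=9, i=-1
j=0: 21>9, skip
j=1: 14>9, skip
j=2: 3≤9, i=0, swap(0,2) ⇒ 3 14 21 5 23 19 22 20 6 15 7 10 9
j=3: 5≤9, i=1, swap(1,3) ⇒ 3 5 21 14 23 19 22 20 6 15 7 10 9
j=4: 23>9, skip
j=5: 19>9, skip
j=6: 22>9, skip
j=7: 20>9, skip
j=8: 6≤9, i=2, swap(2,8) ⇒ 3 5 6 14 23 19 22 20 21 15 7 10 9
j=9: 15>9, skip
j=10: 7≤9, i=3, swap(3,10) ⇒ 3 5 6 7 23 19 22 20 21 15 14 10 9
j=11: 10>9, skip
swap(4,12) ⇒ 3 5 6 7 9 19 22 20 21 15 14 10 23; return 4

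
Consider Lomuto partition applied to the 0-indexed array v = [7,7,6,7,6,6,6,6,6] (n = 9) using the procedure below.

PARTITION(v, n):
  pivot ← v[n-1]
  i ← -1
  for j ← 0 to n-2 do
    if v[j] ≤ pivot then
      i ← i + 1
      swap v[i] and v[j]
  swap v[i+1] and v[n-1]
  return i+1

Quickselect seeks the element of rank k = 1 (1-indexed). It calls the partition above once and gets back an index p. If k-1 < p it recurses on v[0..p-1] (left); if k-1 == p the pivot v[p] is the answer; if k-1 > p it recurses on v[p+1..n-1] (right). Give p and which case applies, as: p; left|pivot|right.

pivot = v[8] = 6; i = -1
j=0: v[0]=7 > 6 → no swap
j=1: v[1]=7 > 6 → no swap
j=2: v[2]=6 ≤ 6 → i=0, swap v[0],v[2] → [6,7,7,7,6,6,6,6,6]
j=3: v[3]=7 > 6 → no swap
j=4: v[4]=6 ≤ 6 → i=1, swap v[1],v[4] → [6,6,7,7,7,6,6,6,6]
j=5: v[5]=6 ≤ 6 → i=2, swap v[2],v[5] → [6,6,6,7,7,7,6,6,6]
j=6: v[6]=6 ≤ 6 → i=3, swap v[3],v[6] → [6,6,6,6,7,7,7,6,6]
j=7: v[7]=6 ≤ 6 → i=4, swap v[4],v[7] → [6,6,6,6,6,7,7,7,6]
final swap v[5],v[8] → [6,6,6,6,6,6,7,7,7]; return 5
p = 5; k-1 = 0 < 5 ⇒ left

5; left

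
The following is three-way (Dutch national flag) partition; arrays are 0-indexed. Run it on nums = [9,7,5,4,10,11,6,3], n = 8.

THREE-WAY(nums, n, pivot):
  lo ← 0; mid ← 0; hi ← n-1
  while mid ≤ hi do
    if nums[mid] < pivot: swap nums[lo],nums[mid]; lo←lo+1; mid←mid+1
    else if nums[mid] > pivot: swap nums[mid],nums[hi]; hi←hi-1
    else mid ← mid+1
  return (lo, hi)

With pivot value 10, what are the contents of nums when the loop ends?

pivot = 10; lo=0, mid=0, hi=7
nums[mid]=9<10: swap nums[0],nums[0]; lo=1,mid=1 → [9,7,5,4,10,11,6,3]
nums[mid]=7<10: swap nums[1],nums[1]; lo=2,mid=2 → [9,7,5,4,10,11,6,3]
nums[mid]=5<10: swap nums[2],nums[2]; lo=3,mid=3 → [9,7,5,4,10,11,6,3]
nums[mid]=4<10: swap nums[3],nums[3]; lo=4,mid=4 → [9,7,5,4,10,11,6,3]
nums[mid]=10=10: mid=5
nums[mid]=11>10: swap nums[5],nums[7]; hi=6 → [9,7,5,4,10,3,6,11]
nums[mid]=3<10: swap nums[4],nums[5]; lo=5,mid=6 → [9,7,5,4,3,10,6,11]
nums[mid]=6<10: swap nums[5],nums[6]; lo=6,mid=7 → [9,7,5,4,3,6,10,11]
end: lo=6, hi=6; nums = [9,7,5,4,3,6,10,11]

[9,7,5,4,3,6,10,11]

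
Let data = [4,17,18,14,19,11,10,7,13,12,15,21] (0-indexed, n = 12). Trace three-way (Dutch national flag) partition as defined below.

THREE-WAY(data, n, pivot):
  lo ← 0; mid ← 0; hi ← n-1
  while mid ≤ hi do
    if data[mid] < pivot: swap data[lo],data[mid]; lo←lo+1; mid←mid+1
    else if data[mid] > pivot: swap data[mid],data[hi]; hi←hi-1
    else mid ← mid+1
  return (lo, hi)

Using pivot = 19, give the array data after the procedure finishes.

lo=0 mid=0 hi=11
4<19: swap(0,0), lo=1 mid=1 ⇒ [4,17,18,14,19,11,10,7,13,12,15,21]
17<19: swap(1,1), lo=2 mid=2 ⇒ [4,17,18,14,19,11,10,7,13,12,15,21]
18<19: swap(2,2), lo=3 mid=3 ⇒ [4,17,18,14,19,11,10,7,13,12,15,21]
14<19: swap(3,3), lo=4 mid=4 ⇒ [4,17,18,14,19,11,10,7,13,12,15,21]
19=19: mid=5
11<19: swap(4,5), lo=5 mid=6 ⇒ [4,17,18,14,11,19,10,7,13,12,15,21]
10<19: swap(5,6), lo=6 mid=7 ⇒ [4,17,18,14,11,10,19,7,13,12,15,21]
7<19: swap(6,7), lo=7 mid=8 ⇒ [4,17,18,14,11,10,7,19,13,12,15,21]
13<19: swap(7,8), lo=8 mid=9 ⇒ [4,17,18,14,11,10,7,13,19,12,15,21]
12<19: swap(8,9), lo=9 mid=10 ⇒ [4,17,18,14,11,10,7,13,12,19,15,21]
15<19: swap(9,10), lo=10 mid=11 ⇒ [4,17,18,14,11,10,7,13,12,15,19,21]
21>19: swap(11,11), hi=10 ⇒ [4,17,18,14,11,10,7,13,12,15,19,21]
done. lo=10 hi=10; data=[4,17,18,14,11,10,7,13,12,15,19,21]

[4,17,18,14,11,10,7,13,12,15,19,21]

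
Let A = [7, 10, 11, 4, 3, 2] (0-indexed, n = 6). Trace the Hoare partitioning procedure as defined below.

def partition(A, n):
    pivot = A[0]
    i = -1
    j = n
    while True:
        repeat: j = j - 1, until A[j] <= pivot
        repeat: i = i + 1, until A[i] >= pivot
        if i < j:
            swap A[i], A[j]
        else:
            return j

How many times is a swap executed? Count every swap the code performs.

3

pivot = A[0] = 7; i = -1, j = 6
j→5 (A[5]=2≤7), i→0 (A[0]=7≥7); i<j, swap → [2, 10, 11, 4, 3, 7]
j→4 (A[4]=3≤7), i→1 (A[1]=10≥7); i<j, swap → [2, 3, 11, 4, 10, 7]
j→3 (A[3]=4≤7), i→2 (A[2]=11≥7); i<j, swap → [2, 3, 4, 11, 10, 7]
j→2, i→3; i≥j, return j=2. A = [2, 3, 4, 11, 10, 7]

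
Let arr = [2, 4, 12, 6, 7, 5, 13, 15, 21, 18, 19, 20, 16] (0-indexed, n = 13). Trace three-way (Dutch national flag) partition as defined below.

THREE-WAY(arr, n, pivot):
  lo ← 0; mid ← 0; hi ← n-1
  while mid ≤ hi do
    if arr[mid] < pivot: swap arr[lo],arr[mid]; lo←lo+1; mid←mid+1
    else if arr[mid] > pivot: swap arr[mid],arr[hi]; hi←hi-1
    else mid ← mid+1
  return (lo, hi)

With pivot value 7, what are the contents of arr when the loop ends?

[2, 4, 5, 6, 7, 13, 15, 21, 18, 19, 20, 16, 12]

lo=0 mid=0 hi=12
2<7: swap(0,0), lo=1 mid=1 ⇒ [2, 4, 12, 6, 7, 5, 13, 15, 21, 18, 19, 20, 16]
4<7: swap(1,1), lo=2 mid=2 ⇒ [2, 4, 12, 6, 7, 5, 13, 15, 21, 18, 19, 20, 16]
12>7: swap(2,12), hi=11 ⇒ [2, 4, 16, 6, 7, 5, 13, 15, 21, 18, 19, 20, 12]
16>7: swap(2,11), hi=10 ⇒ [2, 4, 20, 6, 7, 5, 13, 15, 21, 18, 19, 16, 12]
20>7: swap(2,10), hi=9 ⇒ [2, 4, 19, 6, 7, 5, 13, 15, 21, 18, 20, 16, 12]
19>7: swap(2,9), hi=8 ⇒ [2, 4, 18, 6, 7, 5, 13, 15, 21, 19, 20, 16, 12]
18>7: swap(2,8), hi=7 ⇒ [2, 4, 21, 6, 7, 5, 13, 15, 18, 19, 20, 16, 12]
21>7: swap(2,7), hi=6 ⇒ [2, 4, 15, 6, 7, 5, 13, 21, 18, 19, 20, 16, 12]
15>7: swap(2,6), hi=5 ⇒ [2, 4, 13, 6, 7, 5, 15, 21, 18, 19, 20, 16, 12]
13>7: swap(2,5), hi=4 ⇒ [2, 4, 5, 6, 7, 13, 15, 21, 18, 19, 20, 16, 12]
5<7: swap(2,2), lo=3 mid=3 ⇒ [2, 4, 5, 6, 7, 13, 15, 21, 18, 19, 20, 16, 12]
6<7: swap(3,3), lo=4 mid=4 ⇒ [2, 4, 5, 6, 7, 13, 15, 21, 18, 19, 20, 16, 12]
7=7: mid=5
done. lo=4 hi=4; arr=[2, 4, 5, 6, 7, 13, 15, 21, 18, 19, 20, 16, 12]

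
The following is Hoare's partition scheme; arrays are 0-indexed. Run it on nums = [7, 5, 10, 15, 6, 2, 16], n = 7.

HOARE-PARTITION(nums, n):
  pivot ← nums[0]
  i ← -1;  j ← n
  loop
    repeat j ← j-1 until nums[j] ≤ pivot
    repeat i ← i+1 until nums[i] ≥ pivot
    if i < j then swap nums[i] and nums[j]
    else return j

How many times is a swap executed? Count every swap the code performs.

pivot=7
j stops at 5 (2), i stops at 0 (7); swap ⇒ [2, 5, 10, 15, 6, 7, 16]
j stops at 4 (6), i stops at 2 (10); swap ⇒ [2, 5, 6, 15, 10, 7, 16]
j stops at 2, i stops at 3; i≥j ⇒ return 2. nums=[2, 5, 6, 15, 10, 7, 16]

2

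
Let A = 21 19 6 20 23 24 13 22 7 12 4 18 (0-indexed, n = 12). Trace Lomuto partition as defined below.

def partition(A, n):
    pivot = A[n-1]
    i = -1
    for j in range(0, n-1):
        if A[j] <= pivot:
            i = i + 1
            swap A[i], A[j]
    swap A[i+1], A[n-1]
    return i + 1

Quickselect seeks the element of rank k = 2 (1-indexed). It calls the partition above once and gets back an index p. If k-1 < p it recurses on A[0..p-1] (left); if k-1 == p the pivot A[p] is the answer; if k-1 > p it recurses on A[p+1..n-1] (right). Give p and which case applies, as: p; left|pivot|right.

5; left

pivot = A[11] = 18; i = -1
j=0: A[0]=21 > 18 → no swap
j=1: A[1]=19 > 18 → no swap
j=2: A[2]=6 ≤ 18 → i=0, swap A[0],A[2] → 6 19 21 20 23 24 13 22 7 12 4 18
j=3: A[3]=20 > 18 → no swap
j=4: A[4]=23 > 18 → no swap
j=5: A[5]=24 > 18 → no swap
j=6: A[6]=13 ≤ 18 → i=1, swap A[1],A[6] → 6 13 21 20 23 24 19 22 7 12 4 18
j=7: A[7]=22 > 18 → no swap
j=8: A[8]=7 ≤ 18 → i=2, swap A[2],A[8] → 6 13 7 20 23 24 19 22 21 12 4 18
j=9: A[9]=12 ≤ 18 → i=3, swap A[3],A[9] → 6 13 7 12 23 24 19 22 21 20 4 18
j=10: A[10]=4 ≤ 18 → i=4, swap A[4],A[10] → 6 13 7 12 4 24 19 22 21 20 23 18
final swap A[5],A[11] → 6 13 7 12 4 18 19 22 21 20 23 24; return 5
p = 5; k-1 = 1 < 5 ⇒ left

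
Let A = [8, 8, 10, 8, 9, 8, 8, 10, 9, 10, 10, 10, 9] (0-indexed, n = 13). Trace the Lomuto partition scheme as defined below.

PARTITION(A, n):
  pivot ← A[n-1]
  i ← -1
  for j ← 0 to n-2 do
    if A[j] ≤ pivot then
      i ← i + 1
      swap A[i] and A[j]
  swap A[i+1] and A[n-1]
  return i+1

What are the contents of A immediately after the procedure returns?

pivot = A[12] = 9; i = -1
j=0: A[0]=8 ≤ 9 → i=0, swap A[0],A[0] (no change) → [8, 8, 10, 8, 9, 8, 8, 10, 9, 10, 10, 10, 9]
j=1: A[1]=8 ≤ 9 → i=1, swap A[1],A[1] (no change) → [8, 8, 10, 8, 9, 8, 8, 10, 9, 10, 10, 10, 9]
j=2: A[2]=10 > 9 → no swap
j=3: A[3]=8 ≤ 9 → i=2, swap A[2],A[3] → [8, 8, 8, 10, 9, 8, 8, 10, 9, 10, 10, 10, 9]
j=4: A[4]=9 ≤ 9 → i=3, swap A[3],A[4] → [8, 8, 8, 9, 10, 8, 8, 10, 9, 10, 10, 10, 9]
j=5: A[5]=8 ≤ 9 → i=4, swap A[4],A[5] → [8, 8, 8, 9, 8, 10, 8, 10, 9, 10, 10, 10, 9]
j=6: A[6]=8 ≤ 9 → i=5, swap A[5],A[6] → [8, 8, 8, 9, 8, 8, 10, 10, 9, 10, 10, 10, 9]
j=7: A[7]=10 > 9 → no swap
j=8: A[8]=9 ≤ 9 → i=6, swap A[6],A[8] → [8, 8, 8, 9, 8, 8, 9, 10, 10, 10, 10, 10, 9]
j=9: A[9]=10 > 9 → no swap
j=10: A[10]=10 > 9 → no swap
j=11: A[11]=10 > 9 → no swap
final swap A[7],A[12] → [8, 8, 8, 9, 8, 8, 9, 9, 10, 10, 10, 10, 10]; return 7

[8, 8, 8, 9, 8, 8, 9, 9, 10, 10, 10, 10, 10]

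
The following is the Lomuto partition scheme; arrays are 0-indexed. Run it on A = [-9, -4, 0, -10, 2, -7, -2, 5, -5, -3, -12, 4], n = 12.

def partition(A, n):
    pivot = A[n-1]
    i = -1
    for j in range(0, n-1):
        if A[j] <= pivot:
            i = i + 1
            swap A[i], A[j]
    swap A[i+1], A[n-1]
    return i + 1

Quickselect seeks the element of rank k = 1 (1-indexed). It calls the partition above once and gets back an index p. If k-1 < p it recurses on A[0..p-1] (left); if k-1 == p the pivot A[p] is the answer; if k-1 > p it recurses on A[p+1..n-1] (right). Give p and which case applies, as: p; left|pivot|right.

10; left

pivot=4, i=-1
j=0: -9≤4, i=0, swap(0,0) ⇒ [-9, -4, 0, -10, 2, -7, -2, 5, -5, -3, -12, 4]
j=1: -4≤4, i=1, swap(1,1) ⇒ [-9, -4, 0, -10, 2, -7, -2, 5, -5, -3, -12, 4]
j=2: 0≤4, i=2, swap(2,2) ⇒ [-9, -4, 0, -10, 2, -7, -2, 5, -5, -3, -12, 4]
j=3: -10≤4, i=3, swap(3,3) ⇒ [-9, -4, 0, -10, 2, -7, -2, 5, -5, -3, -12, 4]
j=4: 2≤4, i=4, swap(4,4) ⇒ [-9, -4, 0, -10, 2, -7, -2, 5, -5, -3, -12, 4]
j=5: -7≤4, i=5, swap(5,5) ⇒ [-9, -4, 0, -10, 2, -7, -2, 5, -5, -3, -12, 4]
j=6: -2≤4, i=6, swap(6,6) ⇒ [-9, -4, 0, -10, 2, -7, -2, 5, -5, -3, -12, 4]
j=7: 5>4, skip
j=8: -5≤4, i=7, swap(7,8) ⇒ [-9, -4, 0, -10, 2, -7, -2, -5, 5, -3, -12, 4]
j=9: -3≤4, i=8, swap(8,9) ⇒ [-9, -4, 0, -10, 2, -7, -2, -5, -3, 5, -12, 4]
j=10: -12≤4, i=9, swap(9,10) ⇒ [-9, -4, 0, -10, 2, -7, -2, -5, -3, -12, 5, 4]
swap(10,11) ⇒ [-9, -4, 0, -10, 2, -7, -2, -5, -3, -12, 4, 5]; return 10
p = 10; k-1 = 0 < 10 ⇒ left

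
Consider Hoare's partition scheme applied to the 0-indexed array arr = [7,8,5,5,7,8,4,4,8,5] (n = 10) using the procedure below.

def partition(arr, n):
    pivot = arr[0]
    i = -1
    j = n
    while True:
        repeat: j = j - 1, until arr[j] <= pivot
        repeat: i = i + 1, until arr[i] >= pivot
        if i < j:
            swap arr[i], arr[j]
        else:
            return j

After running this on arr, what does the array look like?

pivot=7
j stops at 9 (5), i stops at 0 (7); swap ⇒ [5,8,5,5,7,8,4,4,8,7]
j stops at 7 (4), i stops at 1 (8); swap ⇒ [5,4,5,5,7,8,4,8,8,7]
j stops at 6 (4), i stops at 4 (7); swap ⇒ [5,4,5,5,4,8,7,8,8,7]
j stops at 4, i stops at 5; i≥j ⇒ return 4. arr=[5,4,5,5,4,8,7,8,8,7]

[5,4,5,5,4,8,7,8,8,7]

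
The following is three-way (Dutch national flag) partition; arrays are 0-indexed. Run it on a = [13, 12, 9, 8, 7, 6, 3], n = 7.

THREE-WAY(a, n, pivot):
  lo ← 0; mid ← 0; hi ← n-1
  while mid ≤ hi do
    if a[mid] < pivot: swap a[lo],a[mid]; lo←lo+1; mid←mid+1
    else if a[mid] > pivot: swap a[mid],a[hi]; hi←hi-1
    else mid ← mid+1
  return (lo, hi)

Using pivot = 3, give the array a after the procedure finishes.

pivot = 3; lo=0, mid=0, hi=6
a[mid]=13>3: swap a[0],a[6]; hi=5 → [3, 12, 9, 8, 7, 6, 13]
a[mid]=3=3: mid=1
a[mid]=12>3: swap a[1],a[5]; hi=4 → [3, 6, 9, 8, 7, 12, 13]
a[mid]=6>3: swap a[1],a[4]; hi=3 → [3, 7, 9, 8, 6, 12, 13]
a[mid]=7>3: swap a[1],a[3]; hi=2 → [3, 8, 9, 7, 6, 12, 13]
a[mid]=8>3: swap a[1],a[2]; hi=1 → [3, 9, 8, 7, 6, 12, 13]
a[mid]=9>3: swap a[1],a[1]; hi=0 → [3, 9, 8, 7, 6, 12, 13]
end: lo=0, hi=0; a = [3, 9, 8, 7, 6, 12, 13]

[3, 9, 8, 7, 6, 12, 13]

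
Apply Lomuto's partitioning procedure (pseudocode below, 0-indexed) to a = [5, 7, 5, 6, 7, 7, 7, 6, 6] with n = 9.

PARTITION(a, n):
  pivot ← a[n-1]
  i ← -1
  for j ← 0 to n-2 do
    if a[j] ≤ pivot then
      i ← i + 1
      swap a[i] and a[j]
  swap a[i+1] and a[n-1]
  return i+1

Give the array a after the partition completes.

[5, 5, 6, 6, 6, 7, 7, 7, 7]

pivot = a[8] = 6; i = -1
j=0: a[0]=5 ≤ 6 → i=0, swap a[0],a[0] (no change) → [5, 7, 5, 6, 7, 7, 7, 6, 6]
j=1: a[1]=7 > 6 → no swap
j=2: a[2]=5 ≤ 6 → i=1, swap a[1],a[2] → [5, 5, 7, 6, 7, 7, 7, 6, 6]
j=3: a[3]=6 ≤ 6 → i=2, swap a[2],a[3] → [5, 5, 6, 7, 7, 7, 7, 6, 6]
j=4: a[4]=7 > 6 → no swap
j=5: a[5]=7 > 6 → no swap
j=6: a[6]=7 > 6 → no swap
j=7: a[7]=6 ≤ 6 → i=3, swap a[3],a[7] → [5, 5, 6, 6, 7, 7, 7, 7, 6]
final swap a[4],a[8] → [5, 5, 6, 6, 6, 7, 7, 7, 7]; return 4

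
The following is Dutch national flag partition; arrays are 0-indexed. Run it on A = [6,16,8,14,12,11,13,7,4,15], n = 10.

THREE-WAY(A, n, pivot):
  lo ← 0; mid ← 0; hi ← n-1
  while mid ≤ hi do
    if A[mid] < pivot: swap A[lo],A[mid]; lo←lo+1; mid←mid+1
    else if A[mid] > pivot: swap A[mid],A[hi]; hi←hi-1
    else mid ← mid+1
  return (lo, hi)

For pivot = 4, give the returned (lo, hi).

lo=0 mid=0 hi=9
6>4: swap(0,9), hi=8 ⇒ [15,16,8,14,12,11,13,7,4,6]
15>4: swap(0,8), hi=7 ⇒ [4,16,8,14,12,11,13,7,15,6]
4=4: mid=1
16>4: swap(1,7), hi=6 ⇒ [4,7,8,14,12,11,13,16,15,6]
7>4: swap(1,6), hi=5 ⇒ [4,13,8,14,12,11,7,16,15,6]
13>4: swap(1,5), hi=4 ⇒ [4,11,8,14,12,13,7,16,15,6]
11>4: swap(1,4), hi=3 ⇒ [4,12,8,14,11,13,7,16,15,6]
12>4: swap(1,3), hi=2 ⇒ [4,14,8,12,11,13,7,16,15,6]
14>4: swap(1,2), hi=1 ⇒ [4,8,14,12,11,13,7,16,15,6]
8>4: swap(1,1), hi=0 ⇒ [4,8,14,12,11,13,7,16,15,6]
done. lo=0 hi=0; A=[4,8,14,12,11,13,7,16,15,6]

(0, 0)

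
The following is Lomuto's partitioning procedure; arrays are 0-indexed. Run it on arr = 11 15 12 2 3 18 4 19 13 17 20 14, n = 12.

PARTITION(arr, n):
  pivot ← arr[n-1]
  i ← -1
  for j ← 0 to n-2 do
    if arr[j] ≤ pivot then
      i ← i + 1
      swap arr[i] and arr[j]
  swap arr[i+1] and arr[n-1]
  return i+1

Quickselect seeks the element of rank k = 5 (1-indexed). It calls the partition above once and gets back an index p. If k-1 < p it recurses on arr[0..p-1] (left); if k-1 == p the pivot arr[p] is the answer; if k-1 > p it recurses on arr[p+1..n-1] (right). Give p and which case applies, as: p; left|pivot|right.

pivot=14, i=-1
j=0: 11≤14, i=0, swap(0,0) ⇒ 11 15 12 2 3 18 4 19 13 17 20 14
j=1: 15>14, skip
j=2: 12≤14, i=1, swap(1,2) ⇒ 11 12 15 2 3 18 4 19 13 17 20 14
j=3: 2≤14, i=2, swap(2,3) ⇒ 11 12 2 15 3 18 4 19 13 17 20 14
j=4: 3≤14, i=3, swap(3,4) ⇒ 11 12 2 3 15 18 4 19 13 17 20 14
j=5: 18>14, skip
j=6: 4≤14, i=4, swap(4,6) ⇒ 11 12 2 3 4 18 15 19 13 17 20 14
j=7: 19>14, skip
j=8: 13≤14, i=5, swap(5,8) ⇒ 11 12 2 3 4 13 15 19 18 17 20 14
j=9: 17>14, skip
j=10: 20>14, skip
swap(6,11) ⇒ 11 12 2 3 4 13 14 19 18 17 20 15; return 6
p = 6; k-1 = 4 < 6 ⇒ left

6; left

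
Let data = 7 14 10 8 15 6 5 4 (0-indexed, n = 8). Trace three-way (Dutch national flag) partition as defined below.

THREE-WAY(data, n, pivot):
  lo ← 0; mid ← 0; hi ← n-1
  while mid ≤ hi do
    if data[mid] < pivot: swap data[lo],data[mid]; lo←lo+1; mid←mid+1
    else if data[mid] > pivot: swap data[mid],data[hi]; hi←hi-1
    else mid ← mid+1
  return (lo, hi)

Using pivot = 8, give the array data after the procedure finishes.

lo=0 mid=0 hi=7
7<8: swap(0,0), lo=1 mid=1 ⇒ 7 14 10 8 15 6 5 4
14>8: swap(1,7), hi=6 ⇒ 7 4 10 8 15 6 5 14
4<8: swap(1,1), lo=2 mid=2 ⇒ 7 4 10 8 15 6 5 14
10>8: swap(2,6), hi=5 ⇒ 7 4 5 8 15 6 10 14
5<8: swap(2,2), lo=3 mid=3 ⇒ 7 4 5 8 15 6 10 14
8=8: mid=4
15>8: swap(4,5), hi=4 ⇒ 7 4 5 8 6 15 10 14
6<8: swap(3,4), lo=4 mid=5 ⇒ 7 4 5 6 8 15 10 14
done. lo=4 hi=4; data=7 4 5 6 8 15 10 14

7 4 5 6 8 15 10 14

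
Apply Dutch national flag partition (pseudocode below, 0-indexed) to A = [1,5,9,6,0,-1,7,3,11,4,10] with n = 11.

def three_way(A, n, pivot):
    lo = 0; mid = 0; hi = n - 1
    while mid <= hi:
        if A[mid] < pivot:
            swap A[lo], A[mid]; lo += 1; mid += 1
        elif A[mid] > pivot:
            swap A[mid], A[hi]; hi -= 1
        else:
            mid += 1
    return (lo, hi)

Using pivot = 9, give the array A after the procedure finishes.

[1,5,6,0,-1,7,3,4,9,10,11]

pivot = 9; lo=0, mid=0, hi=10
A[mid]=1<9: swap A[0],A[0]; lo=1,mid=1 → [1,5,9,6,0,-1,7,3,11,4,10]
A[mid]=5<9: swap A[1],A[1]; lo=2,mid=2 → [1,5,9,6,0,-1,7,3,11,4,10]
A[mid]=9=9: mid=3
A[mid]=6<9: swap A[2],A[3]; lo=3,mid=4 → [1,5,6,9,0,-1,7,3,11,4,10]
A[mid]=0<9: swap A[3],A[4]; lo=4,mid=5 → [1,5,6,0,9,-1,7,3,11,4,10]
A[mid]=-1<9: swap A[4],A[5]; lo=5,mid=6 → [1,5,6,0,-1,9,7,3,11,4,10]
A[mid]=7<9: swap A[5],A[6]; lo=6,mid=7 → [1,5,6,0,-1,7,9,3,11,4,10]
A[mid]=3<9: swap A[6],A[7]; lo=7,mid=8 → [1,5,6,0,-1,7,3,9,11,4,10]
A[mid]=11>9: swap A[8],A[10]; hi=9 → [1,5,6,0,-1,7,3,9,10,4,11]
A[mid]=10>9: swap A[8],A[9]; hi=8 → [1,5,6,0,-1,7,3,9,4,10,11]
A[mid]=4<9: swap A[7],A[8]; lo=8,mid=9 → [1,5,6,0,-1,7,3,4,9,10,11]
end: lo=8, hi=8; A = [1,5,6,0,-1,7,3,4,9,10,11]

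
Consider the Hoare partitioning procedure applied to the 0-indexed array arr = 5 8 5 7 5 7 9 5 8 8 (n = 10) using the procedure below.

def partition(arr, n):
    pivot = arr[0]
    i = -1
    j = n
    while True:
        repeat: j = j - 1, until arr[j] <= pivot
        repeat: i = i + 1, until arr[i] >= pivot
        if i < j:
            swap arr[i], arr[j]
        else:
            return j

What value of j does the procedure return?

2

pivot = arr[0] = 5; i = -1, j = 10
j→7 (arr[7]=5≤5), i→0 (arr[0]=5≥5); i<j, swap → 5 8 5 7 5 7 9 5 8 8
j→4 (arr[4]=5≤5), i→1 (arr[1]=8≥5); i<j, swap → 5 5 5 7 8 7 9 5 8 8
j→2, i→2; i≥j, return j=2. arr = 5 5 5 7 8 7 9 5 8 8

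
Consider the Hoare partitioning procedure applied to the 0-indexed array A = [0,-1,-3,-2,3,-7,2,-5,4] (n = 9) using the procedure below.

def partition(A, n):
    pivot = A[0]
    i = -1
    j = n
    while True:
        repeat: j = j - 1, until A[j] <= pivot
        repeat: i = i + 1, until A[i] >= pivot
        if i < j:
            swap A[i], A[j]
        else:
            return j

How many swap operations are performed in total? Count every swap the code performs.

2

pivot = A[0] = 0; i = -1, j = 9
j→7 (A[7]=-5≤0), i→0 (A[0]=0≥0); i<j, swap → [-5,-1,-3,-2,3,-7,2,0,4]
j→5 (A[5]=-7≤0), i→4 (A[4]=3≥0); i<j, swap → [-5,-1,-3,-2,-7,3,2,0,4]
j→4, i→5; i≥j, return j=4. A = [-5,-1,-3,-2,-7,3,2,0,4]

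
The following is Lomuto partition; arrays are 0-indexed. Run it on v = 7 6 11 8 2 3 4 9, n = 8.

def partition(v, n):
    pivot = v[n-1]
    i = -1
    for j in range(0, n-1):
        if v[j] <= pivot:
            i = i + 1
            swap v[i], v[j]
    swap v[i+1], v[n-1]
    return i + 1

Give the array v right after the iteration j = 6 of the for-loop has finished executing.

7 6 8 2 3 4 11 9

pivot = v[7] = 9; i = -1
j=0: v[0]=7 ≤ 9 → i=0, swap v[0],v[0] (no change) → 7 6 11 8 2 3 4 9
j=1: v[1]=6 ≤ 9 → i=1, swap v[1],v[1] (no change) → 7 6 11 8 2 3 4 9
j=2: v[2]=11 > 9 → no swap
j=3: v[3]=8 ≤ 9 → i=2, swap v[2],v[3] → 7 6 8 11 2 3 4 9
j=4: v[4]=2 ≤ 9 → i=3, swap v[3],v[4] → 7 6 8 2 11 3 4 9
j=5: v[5]=3 ≤ 9 → i=4, swap v[4],v[5] → 7 6 8 2 3 11 4 9
j=6: v[6]=4 ≤ 9 → i=5, swap v[5],v[6] → 7 6 8 2 3 4 11 9
(after j=6) v = 7 6 8 2 3 4 11 9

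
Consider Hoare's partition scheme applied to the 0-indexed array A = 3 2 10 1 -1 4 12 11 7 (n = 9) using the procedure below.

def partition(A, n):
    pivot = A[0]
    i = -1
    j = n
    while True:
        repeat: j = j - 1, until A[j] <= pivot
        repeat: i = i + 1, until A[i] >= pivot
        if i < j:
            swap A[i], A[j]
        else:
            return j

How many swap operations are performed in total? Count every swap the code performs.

2

pivot=3
j stops at 4 (-1), i stops at 0 (3); swap ⇒ -1 2 10 1 3 4 12 11 7
j stops at 3 (1), i stops at 2 (10); swap ⇒ -1 2 1 10 3 4 12 11 7
j stops at 2, i stops at 3; i≥j ⇒ return 2. A=-1 2 1 10 3 4 12 11 7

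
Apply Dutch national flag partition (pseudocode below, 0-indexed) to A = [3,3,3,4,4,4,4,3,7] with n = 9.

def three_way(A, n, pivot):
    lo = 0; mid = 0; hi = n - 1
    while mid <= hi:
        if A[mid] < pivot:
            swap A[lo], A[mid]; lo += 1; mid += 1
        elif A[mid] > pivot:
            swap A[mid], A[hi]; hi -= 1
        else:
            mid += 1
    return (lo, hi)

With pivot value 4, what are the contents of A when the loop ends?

[3,3,3,3,4,4,4,4,7]

lo=0 mid=0 hi=8
3<4: swap(0,0), lo=1 mid=1 ⇒ [3,3,3,4,4,4,4,3,7]
3<4: swap(1,1), lo=2 mid=2 ⇒ [3,3,3,4,4,4,4,3,7]
3<4: swap(2,2), lo=3 mid=3 ⇒ [3,3,3,4,4,4,4,3,7]
4=4: mid=4
4=4: mid=5
4=4: mid=6
4=4: mid=7
3<4: swap(3,7), lo=4 mid=8 ⇒ [3,3,3,3,4,4,4,4,7]
7>4: swap(8,8), hi=7 ⇒ [3,3,3,3,4,4,4,4,7]
done. lo=4 hi=7; A=[3,3,3,3,4,4,4,4,7]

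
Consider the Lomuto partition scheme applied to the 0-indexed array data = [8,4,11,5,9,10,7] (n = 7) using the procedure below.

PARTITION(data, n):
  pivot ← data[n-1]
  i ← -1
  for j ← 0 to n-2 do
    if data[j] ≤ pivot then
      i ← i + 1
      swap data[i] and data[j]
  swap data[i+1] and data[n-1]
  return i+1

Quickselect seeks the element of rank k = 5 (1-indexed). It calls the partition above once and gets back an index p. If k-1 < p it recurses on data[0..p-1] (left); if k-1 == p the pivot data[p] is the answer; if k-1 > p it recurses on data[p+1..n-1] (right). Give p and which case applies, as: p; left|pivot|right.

2; right

pivot=7, i=-1
j=0: 8>7, skip
j=1: 4≤7, i=0, swap(0,1) ⇒ [4,8,11,5,9,10,7]
j=2: 11>7, skip
j=3: 5≤7, i=1, swap(1,3) ⇒ [4,5,11,8,9,10,7]
j=4: 9>7, skip
j=5: 10>7, skip
swap(2,6) ⇒ [4,5,7,8,9,10,11]; return 2
p = 2; k-1 = 4 > 2 ⇒ right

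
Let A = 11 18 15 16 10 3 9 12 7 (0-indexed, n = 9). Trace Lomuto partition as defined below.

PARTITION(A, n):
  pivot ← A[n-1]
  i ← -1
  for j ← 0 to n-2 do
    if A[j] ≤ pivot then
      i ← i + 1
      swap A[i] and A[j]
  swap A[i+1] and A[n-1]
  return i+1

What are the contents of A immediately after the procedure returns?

pivot = A[8] = 7; i = -1
j=0: A[0]=11 > 7 → no swap
j=1: A[1]=18 > 7 → no swap
j=2: A[2]=15 > 7 → no swap
j=3: A[3]=16 > 7 → no swap
j=4: A[4]=10 > 7 → no swap
j=5: A[5]=3 ≤ 7 → i=0, swap A[0],A[5] → 3 18 15 16 10 11 9 12 7
j=6: A[6]=9 > 7 → no swap
j=7: A[7]=12 > 7 → no swap
final swap A[1],A[8] → 3 7 15 16 10 11 9 12 18; return 1

3 7 15 16 10 11 9 12 18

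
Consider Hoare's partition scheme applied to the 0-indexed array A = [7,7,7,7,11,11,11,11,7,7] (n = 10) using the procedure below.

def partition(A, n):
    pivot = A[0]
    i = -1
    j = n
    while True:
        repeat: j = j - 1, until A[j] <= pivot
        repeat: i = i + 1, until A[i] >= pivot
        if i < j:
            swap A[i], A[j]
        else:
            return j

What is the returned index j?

pivot=7
j stops at 9 (7), i stops at 0 (7); swap ⇒ [7,7,7,7,11,11,11,11,7,7]
j stops at 8 (7), i stops at 1 (7); swap ⇒ [7,7,7,7,11,11,11,11,7,7]
j stops at 3 (7), i stops at 2 (7); swap ⇒ [7,7,7,7,11,11,11,11,7,7]
j stops at 2, i stops at 3; i≥j ⇒ return 2. A=[7,7,7,7,11,11,11,11,7,7]

2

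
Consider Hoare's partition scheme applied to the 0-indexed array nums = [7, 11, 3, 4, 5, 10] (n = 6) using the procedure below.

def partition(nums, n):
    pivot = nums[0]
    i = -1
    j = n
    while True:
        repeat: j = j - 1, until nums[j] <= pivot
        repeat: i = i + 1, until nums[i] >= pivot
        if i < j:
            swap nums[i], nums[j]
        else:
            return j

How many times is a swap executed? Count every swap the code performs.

2

pivot=7
j stops at 4 (5), i stops at 0 (7); swap ⇒ [5, 11, 3, 4, 7, 10]
j stops at 3 (4), i stops at 1 (11); swap ⇒ [5, 4, 3, 11, 7, 10]
j stops at 2, i stops at 3; i≥j ⇒ return 2. nums=[5, 4, 3, 11, 7, 10]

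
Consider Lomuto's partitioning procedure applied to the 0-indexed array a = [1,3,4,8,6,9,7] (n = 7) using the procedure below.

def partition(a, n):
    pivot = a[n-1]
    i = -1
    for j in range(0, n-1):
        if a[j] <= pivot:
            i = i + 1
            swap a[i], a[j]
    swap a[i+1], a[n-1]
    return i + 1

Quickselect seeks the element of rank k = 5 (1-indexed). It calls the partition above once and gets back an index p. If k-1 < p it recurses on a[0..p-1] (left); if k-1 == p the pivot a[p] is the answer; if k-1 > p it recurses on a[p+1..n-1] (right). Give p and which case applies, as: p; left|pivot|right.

4; pivot

pivot=7, i=-1
j=0: 1≤7, i=0, swap(0,0) ⇒ [1,3,4,8,6,9,7]
j=1: 3≤7, i=1, swap(1,1) ⇒ [1,3,4,8,6,9,7]
j=2: 4≤7, i=2, swap(2,2) ⇒ [1,3,4,8,6,9,7]
j=3: 8>7, skip
j=4: 6≤7, i=3, swap(3,4) ⇒ [1,3,4,6,8,9,7]
j=5: 9>7, skip
swap(4,6) ⇒ [1,3,4,6,7,9,8]; return 4
p = 4; k-1 = 4 == 4 ⇒ pivot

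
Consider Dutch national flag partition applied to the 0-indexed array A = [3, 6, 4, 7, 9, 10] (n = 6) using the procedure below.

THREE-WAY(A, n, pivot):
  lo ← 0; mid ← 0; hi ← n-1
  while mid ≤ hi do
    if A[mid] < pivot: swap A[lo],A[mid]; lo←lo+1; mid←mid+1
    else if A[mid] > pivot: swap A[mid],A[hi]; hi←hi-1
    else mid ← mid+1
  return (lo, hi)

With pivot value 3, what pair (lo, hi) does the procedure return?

lo=0 mid=0 hi=5
3=3: mid=1
6>3: swap(1,5), hi=4 ⇒ [3, 10, 4, 7, 9, 6]
10>3: swap(1,4), hi=3 ⇒ [3, 9, 4, 7, 10, 6]
9>3: swap(1,3), hi=2 ⇒ [3, 7, 4, 9, 10, 6]
7>3: swap(1,2), hi=1 ⇒ [3, 4, 7, 9, 10, 6]
4>3: swap(1,1), hi=0 ⇒ [3, 4, 7, 9, 10, 6]
done. lo=0 hi=0; A=[3, 4, 7, 9, 10, 6]

(0, 0)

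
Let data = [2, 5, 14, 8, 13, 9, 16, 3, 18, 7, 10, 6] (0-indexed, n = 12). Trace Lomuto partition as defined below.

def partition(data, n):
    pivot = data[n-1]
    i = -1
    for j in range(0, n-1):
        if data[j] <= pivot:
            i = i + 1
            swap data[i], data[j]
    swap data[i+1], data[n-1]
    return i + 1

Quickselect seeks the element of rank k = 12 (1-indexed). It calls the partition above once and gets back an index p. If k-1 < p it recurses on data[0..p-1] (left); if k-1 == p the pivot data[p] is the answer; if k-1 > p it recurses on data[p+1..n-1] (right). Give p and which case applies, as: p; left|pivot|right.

3; right

pivot = data[11] = 6; i = -1
j=0: data[0]=2 ≤ 6 → i=0, swap data[0],data[0] (no change) → [2, 5, 14, 8, 13, 9, 16, 3, 18, 7, 10, 6]
j=1: data[1]=5 ≤ 6 → i=1, swap data[1],data[1] (no change) → [2, 5, 14, 8, 13, 9, 16, 3, 18, 7, 10, 6]
j=2: data[2]=14 > 6 → no swap
j=3: data[3]=8 > 6 → no swap
j=4: data[4]=13 > 6 → no swap
j=5: data[5]=9 > 6 → no swap
j=6: data[6]=16 > 6 → no swap
j=7: data[7]=3 ≤ 6 → i=2, swap data[2],data[7] → [2, 5, 3, 8, 13, 9, 16, 14, 18, 7, 10, 6]
j=8: data[8]=18 > 6 → no swap
j=9: data[9]=7 > 6 → no swap
j=10: data[10]=10 > 6 → no swap
final swap data[3],data[11] → [2, 5, 3, 6, 13, 9, 16, 14, 18, 7, 10, 8]; return 3
p = 3; k-1 = 11 > 3 ⇒ right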